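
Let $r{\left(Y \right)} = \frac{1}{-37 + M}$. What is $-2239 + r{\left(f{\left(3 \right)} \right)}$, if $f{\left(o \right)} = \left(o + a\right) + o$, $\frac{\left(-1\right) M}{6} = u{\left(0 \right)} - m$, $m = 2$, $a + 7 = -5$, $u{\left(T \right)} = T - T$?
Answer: $- \frac{55976}{25} \approx -2239.0$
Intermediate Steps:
$u{\left(T \right)} = 0$
$a = -12$ ($a = -7 - 5 = -12$)
$M = 12$ ($M = - 6 \left(0 - 2\right) = \left(-6\right) \left(-2\right) = 12$)
$f{\left(o \right)} = -12 + 2 o$ ($f{\left(o \right)} = \left(o - 12\right) + o = \left(-12 + o\right) + o = -12 + 2 o$)
$r{\left(Y \right)} = - \frac{1}{25}$ ($r{\left(Y \right)} = \frac{1}{-37 + 12} = \frac{1}{-25} = - \frac{1}{25}$)
$-2239 + r{\left(f{\left(3 \right)} \right)} = -2239 - \frac{1}{25} = - \frac{55976}{25}$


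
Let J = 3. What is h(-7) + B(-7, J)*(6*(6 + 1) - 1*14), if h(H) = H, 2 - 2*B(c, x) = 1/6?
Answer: 56/3 ≈ 18.667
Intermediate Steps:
B(c, x) = 11/12 (B(c, x) = 1 - ½/6 = 1 - ½*⅙ = 1 - 1/12 = 11/12)
h(-7) + B(-7, J)*(6*(6 + 1) - 1*14) = -7 + 11*(6*(6 + 1) - 1*14)/12 = -7 + 11*(6*7 - 14)/12 = -7 + 11*(42 - 14)/12 = -7 + (11/12)*28 = -7 + 77/3 = 56/3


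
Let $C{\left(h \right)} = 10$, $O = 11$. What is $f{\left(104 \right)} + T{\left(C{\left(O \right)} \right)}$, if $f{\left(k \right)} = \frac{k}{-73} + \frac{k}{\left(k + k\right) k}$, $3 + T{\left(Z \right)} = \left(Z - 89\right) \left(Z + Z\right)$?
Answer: $- \frac{24057831}{15184} \approx -1584.4$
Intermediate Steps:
$T{\left(Z \right)} = -3 + 2 Z \left(-89 + Z\right)$ ($T{\left(Z \right)} = -3 + \left(Z - 89\right) \left(Z + Z\right) = -3 + \left(-89 + Z\right) 2 Z = -3 + 2 Z \left(-89 + Z\right)$)
$f{\left(k \right)} = \frac{1}{2 k} - \frac{k}{73}$ ($f{\left(k \right)} = k \left(- \frac{1}{73}\right) + \frac{k}{2 k k} = - \frac{k}{73} + \frac{k}{2 k^{2}} = - \frac{k}{73} + k \frac{1}{2 k^{2}} = - \frac{k}{73} + \frac{1}{2 k} = \frac{1}{2 k} - \frac{k}{73}$)
$f{\left(104 \right)} + T{\left(C{\left(O \right)} \right)} = \left(\frac{1}{2 \cdot 104} - \frac{104}{73}\right) - \left(1783 - 200\right) = \left(\frac{1}{2} \cdot \frac{1}{104} - \frac{104}{73}\right) - 1583 = \left(\frac{1}{208} - \frac{104}{73}\right) - 1583 = - \frac{21559}{15184} - 1583 = - \frac{24057831}{15184}$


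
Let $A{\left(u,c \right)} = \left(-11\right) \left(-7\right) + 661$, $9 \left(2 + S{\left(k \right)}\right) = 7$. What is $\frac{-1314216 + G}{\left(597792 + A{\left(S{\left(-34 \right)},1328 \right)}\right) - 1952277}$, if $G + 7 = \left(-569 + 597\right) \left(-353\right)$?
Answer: $\frac{441369}{451249} \approx 0.97811$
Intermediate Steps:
$S{\left(k \right)} = - \frac{11}{9}$ ($S{\left(k \right)} = -2 + \frac{1}{9} \cdot 7 = -2 + \frac{7}{9} = - \frac{11}{9}$)
$A{\left(u,c \right)} = 738$ ($A{\left(u,c \right)} = 77 + 661 = 738$)
$G = -9891$ ($G = -7 + \left(-569 + 597\right) \left(-353\right) = -7 + 28 \left(-353\right) = -7 - 9884 = -9891$)
$\frac{-1314216 + G}{\left(597792 + A{\left(S{\left(-34 \right)},1328 \right)}\right) - 1952277} = \frac{-1314216 - 9891}{\left(597792 + 738\right) - 1952277} = - \frac{1324107}{598530 - 1952277} = - \frac{1324107}{-1353747} = \left(-1324107\right) \left(- \frac{1}{1353747}\right) = \frac{441369}{451249}$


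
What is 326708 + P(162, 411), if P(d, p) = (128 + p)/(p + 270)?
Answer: 222488687/681 ≈ 3.2671e+5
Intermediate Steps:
P(d, p) = (128 + p)/(270 + p)
326708 + P(162, 411) = 326708 + (128 + 411)/(270 + 411) = 326708 + 539/681 = 222488687/681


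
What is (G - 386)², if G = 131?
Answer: 65025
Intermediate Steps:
(G - 386)² = (131 - 386)² = (-255)² = 65025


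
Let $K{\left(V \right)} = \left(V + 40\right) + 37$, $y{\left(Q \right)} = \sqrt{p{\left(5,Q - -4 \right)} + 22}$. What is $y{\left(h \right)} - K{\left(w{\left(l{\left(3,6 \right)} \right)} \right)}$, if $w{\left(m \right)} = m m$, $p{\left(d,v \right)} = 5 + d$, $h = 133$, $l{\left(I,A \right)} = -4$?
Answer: $-93 + 4 \sqrt{2} \approx -87.343$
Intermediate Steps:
$w{\left(m \right)} = m^{2}$
$y{\left(Q \right)} = 4 \sqrt{2}$ ($y{\left(Q \right)} = \sqrt{\left(5 + 5\right) + 22} = \sqrt{10 + 22} = \sqrt{32} = 4 \sqrt{2}$)
$K{\left(V \right)} = 77 + V$ ($K{\left(V \right)} = \left(40 + V\right) + 37 = 77 + V$)
$y{\left(h \right)} - K{\left(w{\left(l{\left(3,6 \right)} \right)} \right)} = 4 \sqrt{2} - \left(77 + \left(-4\right)^{2}\right) = 4 \sqrt{2} - \left(77 + 16\right) = 4 \sqrt{2} - 93 = -93 + 4 \sqrt{2}$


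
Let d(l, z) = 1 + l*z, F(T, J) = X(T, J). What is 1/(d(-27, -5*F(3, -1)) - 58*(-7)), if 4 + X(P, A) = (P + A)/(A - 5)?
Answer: -1/178 ≈ -0.0056180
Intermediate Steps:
X(P, A) = -4 + (A + P)/(-5 + A) (X(P, A) = -4 + (P + A)/(A - 5) = -4 + (A + P)/(-5 + A))
F(T, J) = (20 + T - 3*J)/(-5 + J)
1/(d(-27, -5*F(3, -1)) - 58*(-7)) = 1/((1 - (-135)*(20 + 3 - 3*(-1))/(-5 - 1)) - 58*(-7)) = 1/((1 - (-135)*(20 + 3 + 3)/(-6)) + 406) = 1/((1 - (-135)*(-⅙*26)) + 406) = 1/((1 - (-135)*(-13)/3) + 406) = 1/((1 - 27*65/3) + 406) = 1/((1 - 585) + 406) = 1/(-584 + 406) = 1/(-178) = -1/178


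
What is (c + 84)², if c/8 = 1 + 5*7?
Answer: 138384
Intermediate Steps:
c = 288 (c = 8*(1 + 5*7) = 8*(1 + 35) = 8*36 = 288)
(c + 84)² = (288 + 84)² = 372² = 138384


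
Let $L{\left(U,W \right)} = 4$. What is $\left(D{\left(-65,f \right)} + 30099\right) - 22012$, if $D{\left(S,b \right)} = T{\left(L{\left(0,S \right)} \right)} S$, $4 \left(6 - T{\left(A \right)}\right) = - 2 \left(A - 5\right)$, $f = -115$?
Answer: $\frac{15459}{2} \approx 7729.5$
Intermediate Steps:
$T{\left(A \right)} = \frac{7}{2} + \frac{A}{2}$ ($T{\left(A \right)} = 6 - \frac{\left(-2\right) \left(A - 5\right)}{4} = 6 - \frac{\left(-2\right) \left(-5 + A\right)}{4} = 6 - \frac{10 - 2 A}{4} = 6 + \left(- \frac{5}{2} + \frac{A}{2}\right) = \frac{7}{2} + \frac{A}{2}$)
$D{\left(S,b \right)} = \frac{11 S}{2}$ ($D{\left(S,b \right)} = \left(\frac{7}{2} + \frac{1}{2} \cdot 4\right) S = \left(\frac{7}{2} + 2\right) S = \frac{11 S}{2}$)
$\left(D{\left(-65,f \right)} + 30099\right) - 22012 = \left(\frac{11}{2} \left(-65\right) + 30099\right) - 22012 = \left(- \frac{715}{2} + 30099\right) - 22012 = \frac{59483}{2} - 22012 = \frac{15459}{2}$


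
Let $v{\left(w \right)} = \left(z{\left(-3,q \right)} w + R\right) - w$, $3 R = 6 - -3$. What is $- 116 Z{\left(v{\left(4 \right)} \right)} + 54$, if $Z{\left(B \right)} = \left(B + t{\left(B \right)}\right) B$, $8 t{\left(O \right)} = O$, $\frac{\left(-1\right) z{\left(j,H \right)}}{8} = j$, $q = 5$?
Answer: $- \frac{2355417}{2} \approx -1.1777 \cdot 10^{6}$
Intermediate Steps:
$z{\left(j,H \right)} = - 8 j$
$R = 3$ ($R = \frac{6 - -3}{3} = \frac{6 + 3}{3} = \frac{1}{3} \cdot 9 = 3$)
$t{\left(O \right)} = \frac{O}{8}$
$v{\left(w \right)} = 3 + 23 w$ ($v{\left(w \right)} = \left(\left(-8\right) \left(-3\right) w + 3\right) - w = \left(24 w + 3\right) - w = \left(3 + 24 w\right) - w = 3 + 23 w$)
$Z{\left(B \right)} = \frac{9 B^{2}}{8}$ ($Z{\left(B \right)} = \left(B + \frac{B}{8}\right) B = \frac{9 B}{8} B = \frac{9 B^{2}}{8}$)
$- 116 Z{\left(v{\left(4 \right)} \right)} + 54 = - 116 \frac{9 \left(3 + 23 \cdot 4\right)^{2}}{8} + 54 = - 116 \frac{9 \left(3 + 92\right)^{2}}{8} + 54 = - 116 \frac{9 \cdot 95^{2}}{8} + 54 = - 116 \cdot \frac{9}{8} \cdot 9025 + 54 = \left(-116\right) \frac{81225}{8} + 54 = - \frac{2355525}{2} + 54 = - \frac{2355417}{2}$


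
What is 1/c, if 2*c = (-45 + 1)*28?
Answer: -1/616 ≈ -0.0016234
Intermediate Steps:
c = -616 (c = ((-45 + 1)*28)/2 = (-44*28)/2 = (1/2)*(-1232) = -616)
1/c = 1/(-616) = -1/616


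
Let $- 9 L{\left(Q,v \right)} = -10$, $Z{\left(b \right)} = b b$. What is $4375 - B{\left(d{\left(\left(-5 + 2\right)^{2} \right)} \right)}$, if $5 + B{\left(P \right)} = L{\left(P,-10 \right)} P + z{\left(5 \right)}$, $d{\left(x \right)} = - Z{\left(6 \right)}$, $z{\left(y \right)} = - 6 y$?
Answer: $4450$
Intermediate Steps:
$Z{\left(b \right)} = b^{2}$
$L{\left(Q,v \right)} = \frac{10}{9}$ ($L{\left(Q,v \right)} = \left(- \frac{1}{9}\right) \left(-10\right) = \frac{10}{9}$)
$d{\left(x \right)} = -36$ ($d{\left(x \right)} = - 6^{2} = \left(-1\right) 36 = -36$)
$B{\left(P \right)} = -35 + \frac{10 P}{9}$ ($B{\left(P \right)} = -5 + \left(\frac{10 P}{9} - 30\right) = -5 + \left(-30 + \frac{10 P}{9}\right) = -35 + \frac{10 P}{9}$)
$4375 - B{\left(d{\left(\left(-5 + 2\right)^{2} \right)} \right)} = 4375 - \left(-35 + \frac{10}{9} \left(-36\right)\right) = 4375 - \left(-35 - 40\right) = 4375 - -75 = 4375 + 75 = 4450$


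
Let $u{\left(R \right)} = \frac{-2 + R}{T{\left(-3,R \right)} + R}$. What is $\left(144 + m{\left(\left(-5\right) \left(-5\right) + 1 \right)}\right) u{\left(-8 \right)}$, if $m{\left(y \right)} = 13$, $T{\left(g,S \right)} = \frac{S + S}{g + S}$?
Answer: $\frac{8635}{36} \approx 239.86$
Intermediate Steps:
$T{\left(g,S \right)} = \frac{2 S}{S + g}$
$u{\left(R \right)} = \frac{-2 + R}{R + \frac{2 R}{-3 + R}}$ ($u{\left(R \right)} = \frac{-2 + R}{\frac{2 R}{R - 3} + R} = \frac{-2 + R}{\frac{2 R}{-3 + R} + R} = \frac{-2 + R}{R + \frac{2 R}{-3 + R}}$)
$\left(144 + m{\left(\left(-5\right) \left(-5\right) + 1 \right)}\right) u{\left(-8 \right)} = \left(144 + 13\right) \frac{\left(-3 - 8\right) \left(-2 - 8\right)}{\left(-8\right) \left(-1 - 8\right)} = 157 \left(\left(- \frac{1}{8}\right) \frac{1}{-9} \left(-11\right) \left(-10\right)\right) = 157 \left(\left(- \frac{1}{8}\right) \left(- \frac{1}{9}\right) \left(-11\right) \left(-10\right)\right) = 157 \cdot \frac{55}{36} = \frac{8635}{36}$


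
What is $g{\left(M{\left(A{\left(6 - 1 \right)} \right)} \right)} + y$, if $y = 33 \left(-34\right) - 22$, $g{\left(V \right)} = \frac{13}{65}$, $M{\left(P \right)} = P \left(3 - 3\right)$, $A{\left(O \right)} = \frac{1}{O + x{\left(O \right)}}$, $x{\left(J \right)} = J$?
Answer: $- \frac{5719}{5} \approx -1143.8$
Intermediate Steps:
$A{\left(O \right)} = \frac{1}{2 O}$ ($A{\left(O \right)} = \frac{1}{O + O} = \frac{1}{2 O}$)
$M{\left(P \right)} = 0$ ($M{\left(P \right)} = P 0 = 0$)
$g{\left(V \right)} = \frac{1}{5}$ ($g{\left(V \right)} = 13 \cdot \frac{1}{65} = \frac{1}{5}$)
$y = -1144$ ($y = -1122 - 22 = -1144$)
$g{\left(M{\left(A{\left(6 - 1 \right)} \right)} \right)} + y = \frac{1}{5} - 1144 = - \frac{5719}{5}$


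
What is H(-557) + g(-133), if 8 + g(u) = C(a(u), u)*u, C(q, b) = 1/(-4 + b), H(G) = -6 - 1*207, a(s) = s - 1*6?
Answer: -30144/137 ≈ -220.03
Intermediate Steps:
a(s) = -6 + s (a(s) = s - 6 = -6 + s)
H(G) = -213 (H(G) = -6 - 207 = -213)
g(u) = -8 + u/(-4 + u)
H(-557) + g(-133) = -213 + (32 - 7*(-133))/(-4 - 133) = -213 + (32 + 931)/(-137) = -213 - 1/137*963 = -213 - 963/137 = -30144/137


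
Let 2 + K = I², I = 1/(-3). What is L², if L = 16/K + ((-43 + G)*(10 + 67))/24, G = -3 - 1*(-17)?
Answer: 1715367889/166464 ≈ 10305.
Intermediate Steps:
G = 14 (G = -3 + 17 = 14)
I = -⅓ ≈ -0.33333
K = -17/9 (K = -2 + (-⅓)² = -2 + ⅑ = -17/9 ≈ -1.8889)
L = -41417/408 (L = 16/(-17/9) + ((-43 + 14)*(10 + 67))/24 = 16*(-9/17) - 29*77*(1/24) = -144/17 - 2233*1/24 = -144/17 - 2233/24 = -41417/408 ≈ -101.51)
L² = (-41417/408)² = 1715367889/166464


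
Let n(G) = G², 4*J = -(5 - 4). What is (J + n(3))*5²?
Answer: 875/4 ≈ 218.75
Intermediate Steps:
J = -¼ (J = (-(5 - 4))/4 = (-1*1)/4 = (¼)*(-1) = -¼ ≈ -0.25000)
(J + n(3))*5² = (-¼ + 3²)*5² = (-¼ + 9)*25 = (35/4)*25 = 875/4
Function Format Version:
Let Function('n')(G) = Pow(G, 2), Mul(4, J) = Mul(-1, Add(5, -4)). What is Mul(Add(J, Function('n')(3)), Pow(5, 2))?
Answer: Rational(875, 4) ≈ 218.75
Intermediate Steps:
J = Rational(-1, 4) (J = Mul(Rational(1, 4), Mul(-1, Add(5, -4))) = Mul(Rational(1, 4), Mul(-1, 1)) = Mul(Rational(1, 4), -1) = Rational(-1, 4) ≈ -0.25000)
Mul(Add(J, Function('n')(3)), Pow(5, 2)) = Mul(Add(Rational(-1, 4), Pow(3, 2)), Pow(5, 2)) = Mul(Add(Rational(-1, 4), 9), 25) = Mul(Rational(35, 4), 25) = Rational(875, 4)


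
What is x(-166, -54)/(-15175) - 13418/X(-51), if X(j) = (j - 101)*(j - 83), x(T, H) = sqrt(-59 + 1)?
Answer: -6709/10184 - I*sqrt(58)/15175 ≈ -0.65878 - 0.00050186*I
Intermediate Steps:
x(T, H) = I*sqrt(58) (x(T, H) = sqrt(-58) = I*sqrt(58))
X(j) = (-101 + j)*(-83 + j)
x(-166, -54)/(-15175) - 13418/X(-51) = (I*sqrt(58))/(-15175) - 13418/(8383 + (-51)**2 - 184*(-51)) = (I*sqrt(58))*(-1/15175) - 13418/(8383 + 2601 + 9384) = -I*sqrt(58)/15175 - 13418/20368 = -I*sqrt(58)/15175 - 13418*1/20368 = -I*sqrt(58)/15175 - 6709/10184 = -6709/10184 - I*sqrt(58)/15175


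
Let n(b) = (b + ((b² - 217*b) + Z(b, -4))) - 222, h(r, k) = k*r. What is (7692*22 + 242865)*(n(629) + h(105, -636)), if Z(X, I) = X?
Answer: 79699660956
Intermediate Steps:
n(b) = -222 + b² - 215*b (n(b) = (b + ((b² - 217*b) + b)) - 222 = (b + (b² - 216*b)) - 222 = (b² - 215*b) - 222 = -222 + b² - 215*b)
(7692*22 + 242865)*(n(629) + h(105, -636)) = (7692*22 + 242865)*((-222 + 629² - 215*629) - 636*105) = (169224 + 242865)*((-222 + 395641 - 135235) - 66780) = 412089*(260184 - 66780) = 412089*193404 = 79699660956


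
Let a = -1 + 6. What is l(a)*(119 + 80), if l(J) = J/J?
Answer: 199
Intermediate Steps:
a = 5
l(J) = 1
l(a)*(119 + 80) = 1*(119 + 80) = 1*199 = 199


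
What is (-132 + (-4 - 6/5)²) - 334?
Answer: -10974/25 ≈ -438.96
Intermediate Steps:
(-132 + (-4 - 6/5)²) - 334 = (-132 + (-26/5)²) - 334 = (-132 + 676/25) - 334 = -2624/25 - 334 = -10974/25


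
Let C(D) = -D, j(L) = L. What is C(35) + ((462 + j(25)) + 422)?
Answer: 874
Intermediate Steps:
C(35) + ((462 + j(25)) + 422) = -1*35 + ((462 + 25) + 422) = -35 + (487 + 422) = -35 + 909 = 874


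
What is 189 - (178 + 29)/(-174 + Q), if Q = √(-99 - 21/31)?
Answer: 29847942/156941 + 69*I*√95790/313882 ≈ 190.19 + 0.068037*I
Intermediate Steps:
Q = I*√95790/31 (Q = √(-99 - 21*1/31) = √(-99 - 21/31) = √(-3090/31) = I*√95790/31 ≈ 9.9839*I)
189 - (178 + 29)/(-174 + Q) = 189 - (178 + 29)/(-174 + I*√95790/31) = 189 - 207/(-174 + I*√95790/31)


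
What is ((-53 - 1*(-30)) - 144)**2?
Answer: 27889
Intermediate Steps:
((-53 - 1*(-30)) - 144)**2 = ((-53 + 30) - 144)**2 = (-23 - 144)**2 = (-167)**2 = 27889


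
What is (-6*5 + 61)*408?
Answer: 12648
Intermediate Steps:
(-6*5 + 61)*408 = (-30 + 61)*408 = 31*408 = 12648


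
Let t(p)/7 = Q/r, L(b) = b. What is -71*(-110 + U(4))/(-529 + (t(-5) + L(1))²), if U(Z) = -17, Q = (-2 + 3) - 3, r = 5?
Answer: -225425/13144 ≈ -17.150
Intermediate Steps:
Q = -2 (Q = 1 - 3 = -2)
t(p) = -14/5 (t(p) = 7*(-2/5) = 7*(-2*⅕) = 7*(-⅖) = -14/5)
-71*(-110 + U(4))/(-529 + (t(-5) + L(1))²) = -71*(-110 - 17)/(-529 + (-14/5 + 1)²) = -(-9017)/(-529 + (-9/5)²) = -(-9017)/(-529 + 81/25) = -(-9017)/(-13144/25) = -(-9017)*(-25)/13144 = -71*3175/13144 = -225425/13144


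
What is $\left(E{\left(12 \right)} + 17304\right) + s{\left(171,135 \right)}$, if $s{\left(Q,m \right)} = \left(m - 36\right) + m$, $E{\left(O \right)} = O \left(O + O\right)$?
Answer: $17826$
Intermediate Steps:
$E{\left(O \right)} = 2 O^{2}$ ($E{\left(O \right)} = O 2 O = 2 O^{2}$)
$s{\left(Q,m \right)} = -36 + 2 m$ ($s{\left(Q,m \right)} = \left(-36 + m\right) + m = -36 + 2 m$)
$\left(E{\left(12 \right)} + 17304\right) + s{\left(171,135 \right)} = \left(2 \cdot 12^{2} + 17304\right) + \left(-36 + 2 \cdot 135\right) = \left(2 \cdot 144 + 17304\right) + \left(-36 + 270\right) = \left(288 + 17304\right) + 234 = 17592 + 234 = 17826$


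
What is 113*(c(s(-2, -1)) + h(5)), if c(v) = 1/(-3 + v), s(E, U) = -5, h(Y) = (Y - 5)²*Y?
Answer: -113/8 ≈ -14.125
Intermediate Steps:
h(Y) = Y*(-5 + Y)² (h(Y) = (-5 + Y)²*Y = Y*(-5 + Y)²)
113*(c(s(-2, -1)) + h(5)) = 113*(1/(-3 - 5) + 5*(-5 + 5)²) = 113*(1/(-8) + 5*0²) = 113*(-⅛ + 5*0) = 113*(-⅛ + 0) = 113*(-⅛) = -113/8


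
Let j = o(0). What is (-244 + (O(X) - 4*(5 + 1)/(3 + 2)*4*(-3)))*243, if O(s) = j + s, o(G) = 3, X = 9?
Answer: -211896/5 ≈ -42379.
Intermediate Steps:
j = 3
O(s) = 3 + s
(-244 + (O(X) - 4*(5 + 1)/(3 + 2)*4*(-3)))*243 = (-244 + ((3 + 9) - 4*(5 + 1)/(3 + 2)*4*(-3)))*243 = (-244 + (12 - 4*6/5*4*(-3)))*243 = (-244 + (12 - 4*6*(⅕)*4*(-3)))*243 = (-244 + (12 - 24*4/5*(-3)))*243 = (-244 + (12 - 4*24/5*(-3)))*243 = (-244 + (12 - 96/5*(-3)))*243 = (-244 + (12 + 288/5))*243 = (-244 + 348/5)*243 = -872/5*243 = -211896/5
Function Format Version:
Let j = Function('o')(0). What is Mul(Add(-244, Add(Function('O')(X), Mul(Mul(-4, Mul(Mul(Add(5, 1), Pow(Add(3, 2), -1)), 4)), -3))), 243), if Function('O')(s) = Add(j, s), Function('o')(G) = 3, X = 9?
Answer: Rational(-211896, 5) ≈ -42379.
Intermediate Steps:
j = 3
Function('O')(s) = Add(3, s)
Mul(Add(-244, Add(Function('O')(X), Mul(Mul(-4, Mul(Mul(Add(5, 1), Pow(Add(3, 2), -1)), 4)), -3))), 243) = Mul(Add(-244, Add(Add(3, 9), Mul(Mul(-4, Mul(Mul(Add(5, 1), Pow(Add(3, 2), -1)), 4)), -3))), 243) = Mul(Add(-244, Add(12, Mul(Mul(-4, Mul(Mul(6, Pow(5, -1)), 4)), -3))), 243) = Mul(Add(-244, Add(12, Mul(Mul(-4, Mul(Mul(6, Rational(1, 5)), 4)), -3))), 243) = Mul(Add(-244, Add(12, Mul(Mul(-4, Mul(Rational(6, 5), 4)), -3))), 243) = Mul(Add(-244, Add(12, Mul(Mul(-4, Rational(24, 5)), -3))), 243) = Mul(Add(-244, Add(12, Mul(Rational(-96, 5), -3))), 243) = Mul(Add(-244, Add(12, Rational(288, 5))), 243) = Mul(Add(-244, Rational(348, 5)), 243) = Mul(Rational(-872, 5), 243) = Rational(-211896, 5)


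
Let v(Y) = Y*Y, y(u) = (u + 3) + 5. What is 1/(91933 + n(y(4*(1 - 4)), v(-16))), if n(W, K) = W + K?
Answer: 1/92185 ≈ 1.0848e-5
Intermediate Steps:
y(u) = 8 + u (y(u) = (3 + u) + 5 = 8 + u)
v(Y) = Y²
n(W, K) = K + W
1/(91933 + n(y(4*(1 - 4)), v(-16))) = 1/(91933 + ((-16)² + (8 + 4*(1 - 4)))) = 1/(91933 + (256 + (8 + 4*(-3)))) = 1/(91933 + (256 + (8 - 12))) = 1/(91933 + (256 - 4)) = 1/(91933 + 252) = 1/92185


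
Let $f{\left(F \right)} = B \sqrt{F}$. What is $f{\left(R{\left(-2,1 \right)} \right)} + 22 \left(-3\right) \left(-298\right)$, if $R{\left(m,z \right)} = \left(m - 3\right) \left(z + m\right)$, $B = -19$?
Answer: $19668 - 19 \sqrt{5} \approx 19626.0$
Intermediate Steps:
$R{\left(m,z \right)} = \left(-3 + m\right) \left(m + z\right)$
$f{\left(F \right)} = - 19 \sqrt{F}$
$f{\left(R{\left(-2,1 \right)} \right)} + 22 \left(-3\right) \left(-298\right) = - 19 \sqrt{\left(-2\right)^{2} - -6 - 3 - 2} + 22 \left(-3\right) \left(-298\right) = - 19 \sqrt{4 + 6 - 3 - 2} - -19668 = - 19 \sqrt{5} + 19668 = 19668 - 19 \sqrt{5}$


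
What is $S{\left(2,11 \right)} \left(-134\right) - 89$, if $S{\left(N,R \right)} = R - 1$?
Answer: $-1429$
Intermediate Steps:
$S{\left(N,R \right)} = -1 + R$
$S{\left(2,11 \right)} \left(-134\right) - 89 = \left(-1 + 11\right) \left(-134\right) - 89 = 10 \left(-134\right) - 89 = -1340 - 89 = -1429$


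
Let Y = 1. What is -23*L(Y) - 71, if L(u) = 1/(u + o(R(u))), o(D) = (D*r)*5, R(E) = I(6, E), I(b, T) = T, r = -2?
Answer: -616/9 ≈ -68.444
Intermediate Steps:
R(E) = E
o(D) = -10*D (o(D) = (D*(-2))*5 = -2*D*5 = -10*D)
L(u) = -1/(9*u) (L(u) = 1/(u - 10*u) = 1/(-9*u) = -1/(9*u))
-23*L(Y) - 71 = -(-23)/(9*1) - 71 = -(-23)/9 - 71 = -23*(-⅑) - 71 = 23/9 - 71 = -616/9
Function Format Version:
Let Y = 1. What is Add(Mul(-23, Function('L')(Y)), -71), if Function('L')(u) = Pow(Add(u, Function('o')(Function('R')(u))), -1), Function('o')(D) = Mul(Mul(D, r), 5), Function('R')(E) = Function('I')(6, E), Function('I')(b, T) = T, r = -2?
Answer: Rational(-616, 9) ≈ -68.444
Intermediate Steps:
Function('R')(E) = E
Function('o')(D) = Mul(-10, D) (Function('o')(D) = Mul(Mul(D, -2), 5) = Mul(Mul(-2, D), 5) = Mul(-10, D))
Function('L')(u) = Mul(Rational(-1, 9), Pow(u, -1)) (Function('L')(u) = Pow(Add(u, Mul(-10, u)), -1) = Pow(Mul(-9, u), -1) = Mul(Rational(-1, 9), Pow(u, -1)))
Add(Mul(-23, Function('L')(Y)), -71) = Add(Mul(-23, Mul(Rational(-1, 9), Pow(1, -1))), -71) = Add(Mul(-23, Mul(Rational(-1, 9), 1)), -71) = Add(Mul(-23, Rational(-1, 9)), -71) = Add(Rational(23, 9), -71) = Rational(-616, 9)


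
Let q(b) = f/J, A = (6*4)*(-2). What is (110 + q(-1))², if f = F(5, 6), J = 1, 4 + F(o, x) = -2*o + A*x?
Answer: 36864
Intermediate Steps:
A = -48 (A = 24*(-2) = -48)
F(o, x) = -4 - 48*x - 2*o (F(o, x) = -4 + (-2*o - 48*x) = -4 + (-48*x - 2*o) = -4 - 48*x - 2*o)
f = -302 (f = -4 - 48*6 - 2*5 = -4 - 288 - 10 = -302)
q(b) = -302 (q(b) = -302/1 = -302*1 = -302)
(110 + q(-1))² = (110 - 302)² = (-192)² = 36864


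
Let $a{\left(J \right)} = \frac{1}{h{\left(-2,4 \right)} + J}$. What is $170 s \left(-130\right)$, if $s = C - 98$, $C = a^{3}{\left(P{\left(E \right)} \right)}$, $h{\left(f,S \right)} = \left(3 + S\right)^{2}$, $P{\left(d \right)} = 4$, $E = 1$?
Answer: $\frac{322437784500}{148877} \approx 2.1658 \cdot 10^{6}$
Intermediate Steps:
$a{\left(J \right)} = \frac{1}{49 + J}$ ($a{\left(J \right)} = \frac{1}{\left(3 + 4\right)^{2} + J} = \frac{1}{7^{2} + J} = \frac{1}{49 + J}$)
$C = \frac{1}{148877}$ ($C = \left(\frac{1}{49 + 4}\right)^{3} = \left(\frac{1}{53}\right)^{3} = \frac{1}{148877} \approx 6.717 \cdot 10^{-6}$)
$s = - \frac{14589945}{148877}$ ($s = \frac{1}{148877} - 98 = - \frac{14589945}{148877} \approx -98.0$)
$170 s \left(-130\right) = 170 \left(- \frac{14589945}{148877}\right) \left(-130\right) = \left(- \frac{2480290650}{148877}\right) \left(-130\right) = \frac{322437784500}{148877}$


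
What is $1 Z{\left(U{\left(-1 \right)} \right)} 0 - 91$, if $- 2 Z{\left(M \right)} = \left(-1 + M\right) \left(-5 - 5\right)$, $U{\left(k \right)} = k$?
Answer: $-91$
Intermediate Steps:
$Z{\left(M \right)} = -5 + 5 M$ ($Z{\left(M \right)} = - \frac{\left(-1 + M\right) \left(-5 - 5\right)}{2} = - \frac{\left(-1 + M\right) \left(-10\right)}{2} = - \frac{10 - 10 M}{2} = -5 + 5 M$)
$1 Z{\left(U{\left(-1 \right)} \right)} 0 - 91 = 1 \left(-5 + 5 \left(-1\right)\right) 0 - 91 = 1 \left(-5 - 5\right) 0 - 91 = 1 \left(-10\right) 0 - 91 = \left(-10\right) 0 - 91 = 0 - 91 = -91$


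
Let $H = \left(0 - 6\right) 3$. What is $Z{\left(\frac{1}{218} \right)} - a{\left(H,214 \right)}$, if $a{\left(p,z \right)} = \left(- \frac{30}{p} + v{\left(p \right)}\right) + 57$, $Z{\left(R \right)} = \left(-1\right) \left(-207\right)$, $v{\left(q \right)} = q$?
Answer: $\frac{499}{3} \approx 166.33$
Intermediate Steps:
$Z{\left(R \right)} = 207$
$H = -18$ ($H = \left(-6\right) 3 = -18$)
$a{\left(p,z \right)} = 57 + p - \frac{30}{p}$ ($a{\left(p,z \right)} = \left(- \frac{30}{p} + p\right) + 57 = \left(p - \frac{30}{p}\right) + 57 = 57 + p - \frac{30}{p}$)
$Z{\left(\frac{1}{218} \right)} - a{\left(H,214 \right)} = 207 - \left(57 - 18 - \frac{30}{-18}\right) = 207 - \left(57 - 18 - - \frac{5}{3}\right) = 207 - \left(57 - 18 + \frac{5}{3}\right) = 207 - \frac{122}{3} = \frac{499}{3}$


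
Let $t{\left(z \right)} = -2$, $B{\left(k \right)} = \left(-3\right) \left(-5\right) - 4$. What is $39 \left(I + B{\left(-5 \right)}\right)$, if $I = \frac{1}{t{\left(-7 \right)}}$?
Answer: $\frac{819}{2} \approx 409.5$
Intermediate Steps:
$B{\left(k \right)} = 11$ ($B{\left(k \right)} = 15 - 4 = 11$)
$I = - \frac{1}{2}$ ($I = \frac{1}{-2} = - \frac{1}{2} \approx -0.5$)
$39 \left(I + B{\left(-5 \right)}\right) = 39 \left(- \frac{1}{2} + 11\right) = 39 \cdot \frac{21}{2} = \frac{819}{2}$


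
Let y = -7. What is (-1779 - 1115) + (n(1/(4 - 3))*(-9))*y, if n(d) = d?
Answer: -2831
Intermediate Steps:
(-1779 - 1115) + (n(1/(4 - 3))*(-9))*y = (-1779 - 1115) + (-9/(4 - 3))*(-7) = -2894 + (-9/1)*(-7) = -2894 + (1*(-9))*(-7) = -2894 - 9*(-7) = -2894 + 63 = -2831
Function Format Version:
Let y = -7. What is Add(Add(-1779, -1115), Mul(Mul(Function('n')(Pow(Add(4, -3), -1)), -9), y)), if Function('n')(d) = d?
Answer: -2831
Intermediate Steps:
Add(Add(-1779, -1115), Mul(Mul(Function('n')(Pow(Add(4, -3), -1)), -9), y)) = Add(Add(-1779, -1115), Mul(Mul(Pow(Add(4, -3), -1), -9), -7)) = Add(-2894, Mul(Mul(Pow(1, -1), -9), -7)) = Add(-2894, Mul(Mul(1, -9), -7)) = Add(-2894, Mul(-9, -7)) = Add(-2894, 63) = -2831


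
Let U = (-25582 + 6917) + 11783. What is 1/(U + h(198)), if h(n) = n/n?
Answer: -1/6881 ≈ -0.00014533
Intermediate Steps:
U = -6882 (U = -18665 + 11783 = -6882)
h(n) = 1
1/(U + h(198)) = 1/(-6882 + 1) = 1/(-6881) = -1/6881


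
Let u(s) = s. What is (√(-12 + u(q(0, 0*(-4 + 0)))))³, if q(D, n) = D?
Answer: -24*I*√3 ≈ -41.569*I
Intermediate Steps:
(√(-12 + u(q(0, 0*(-4 + 0)))))³ = (√(-12 + 0))³ = (√(-12))³ = (2*I*√3)³ = -24*I*√3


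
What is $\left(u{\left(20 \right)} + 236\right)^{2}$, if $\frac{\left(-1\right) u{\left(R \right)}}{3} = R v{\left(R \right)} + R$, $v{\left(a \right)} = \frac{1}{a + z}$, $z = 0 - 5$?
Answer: $29584$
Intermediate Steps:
$z = -5$ ($z = 0 - 5 = -5$)
$v{\left(a \right)} = \frac{1}{-5 + a}$ ($v{\left(a \right)} = \frac{1}{a - 5} = \frac{1}{-5 + a}$)
$u{\left(R \right)} = - 3 R - \frac{3 R}{-5 + R}$ ($u{\left(R \right)} = - 3 \left(\frac{R}{-5 + R} + R\right) = - 3 \left(R + \frac{R}{-5 + R}\right) = - 3 R - \frac{3 R}{-5 + R}$)
$\left(u{\left(20 \right)} + 236\right)^{2} = \left(3 \cdot 20 \frac{1}{-5 + 20} \left(4 - 20\right) + 236\right)^{2} = \left(3 \cdot 20 \cdot \frac{1}{15} \left(4 - 20\right) + 236\right)^{2} = \left(3 \cdot 20 \cdot \frac{1}{15} \left(-16\right) + 236\right)^{2} = \left(-64 + 236\right)^{2} = 172^{2} = 29584$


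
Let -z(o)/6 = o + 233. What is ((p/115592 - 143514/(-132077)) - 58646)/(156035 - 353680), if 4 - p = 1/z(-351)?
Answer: 633896831008997021/2136358158977713440 ≈ 0.29672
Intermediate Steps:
z(o) = -1398 - 6*o (z(o) = -6*(o + 233) = -6*(233 + o) = -1398 - 6*o)
p = 2831/708 (p = 4 - 1/(-1398 - 6*(-351)) = 4 - 1/(-1398 + 2106) = 4 - 1/708 = 2831/708 ≈ 3.9986)
((p/115592 - 143514/(-132077)) - 58646)/(156035 - 353680) = (((2831/708)/115592 - 143514/(-132077)) - 58646)/(156035 - 353680) = (((2831/708)*(1/115592) - 143514*(-1/132077)) - 58646)/(-197645) = ((2831/81839136 + 143514/132077) - 58646)*(-1/197645) = (11745435673891/10809067565472 - 58646)*(-1/197645) = -633896831008997021/10809067565472*(-1/197645) = 633896831008997021/2136358158977713440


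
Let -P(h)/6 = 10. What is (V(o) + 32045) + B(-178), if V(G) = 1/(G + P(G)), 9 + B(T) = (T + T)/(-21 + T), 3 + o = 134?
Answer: 452662119/14129 ≈ 32038.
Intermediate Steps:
o = 131 (o = -3 + 134 = 131)
P(h) = -60 (P(h) = -6*10 = -60)
B(T) = -9 + 2*T/(-21 + T) (B(T) = -9 + (T + T)/(-21 + T) = -9 + (2*T)/(-21 + T) = -9 + 2*T/(-21 + T))
V(G) = 1/(-60 + G) (V(G) = 1/(G - 60) = 1/(-60 + G))
(V(o) + 32045) + B(-178) = (1/(-60 + 131) + 32045) + 7*(27 - 1*(-178))/(-21 - 178) = (1/71 + 32045) + 7*(27 + 178)/(-199) = (1/71 + 32045) + 7*(-1/199)*205 = 2275196/71 - 1435/199 = 452662119/14129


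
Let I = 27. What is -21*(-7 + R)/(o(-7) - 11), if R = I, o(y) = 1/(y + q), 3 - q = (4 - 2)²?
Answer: 3360/89 ≈ 37.753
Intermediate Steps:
q = -1 (q = 3 - (4 - 2)² = 3 - 1*2² = 3 - 1*4 = 3 - 4 = -1)
o(y) = 1/(-1 + y) (o(y) = 1/(y - 1) = 1/(-1 + y))
R = 27
-21*(-7 + R)/(o(-7) - 11) = -21*(-7 + 27)/(1/(-1 - 7) - 11) = -420/(1/(-8) - 11) = -420/(-⅛ - 11) = -420/(-89/8) = -420*(-8)/89 = -21*(-160/89) = 3360/89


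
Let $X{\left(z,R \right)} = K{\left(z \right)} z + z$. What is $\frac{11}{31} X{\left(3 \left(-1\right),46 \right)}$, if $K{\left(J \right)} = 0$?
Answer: $- \frac{33}{31} \approx -1.0645$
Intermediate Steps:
$X{\left(z,R \right)} = z$ ($X{\left(z,R \right)} = 0 z + z = 0 + z = z$)
$\frac{11}{31} X{\left(3 \left(-1\right),46 \right)} = \frac{11}{31} \cdot 3 \left(-1\right) = 11 \cdot \frac{1}{31} \left(-3\right) = \frac{11}{31} \left(-3\right) = - \frac{33}{31}$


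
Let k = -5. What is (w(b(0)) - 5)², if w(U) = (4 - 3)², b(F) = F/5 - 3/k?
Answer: 16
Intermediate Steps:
b(F) = ⅗ + F/5 (b(F) = F/5 - 3/(-5) = F*(⅕) - 3*(-⅕) = F/5 + ⅗ = ⅗ + F/5)
w(U) = 1 (w(U) = 1² = 1)
(w(b(0)) - 5)² = (1 - 5)² = (-4)² = 16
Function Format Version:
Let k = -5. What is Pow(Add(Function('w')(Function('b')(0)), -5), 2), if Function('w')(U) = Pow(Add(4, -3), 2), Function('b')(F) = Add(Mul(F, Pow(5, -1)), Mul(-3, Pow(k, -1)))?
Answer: 16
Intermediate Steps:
Function('b')(F) = Add(Rational(3, 5), Mul(Rational(1, 5), F)) (Function('b')(F) = Add(Mul(F, Pow(5, -1)), Mul(-3, Pow(-5, -1))) = Add(Mul(F, Rational(1, 5)), Mul(-3, Rational(-1, 5))) = Add(Mul(Rational(1, 5), F), Rational(3, 5)) = Add(Rational(3, 5), Mul(Rational(1, 5), F)))
Function('w')(U) = 1 (Function('w')(U) = Pow(1, 2) = 1)
Pow(Add(Function('w')(Function('b')(0)), -5), 2) = Pow(Add(1, -5), 2) = Pow(-4, 2) = 16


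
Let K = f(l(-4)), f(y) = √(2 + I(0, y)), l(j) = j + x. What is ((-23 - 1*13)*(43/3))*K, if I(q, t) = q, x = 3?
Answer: -516*√2 ≈ -729.73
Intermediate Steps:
l(j) = 3 + j (l(j) = j + 3 = 3 + j)
f(y) = √2 (f(y) = √(2 + 0) = √2)
K = √2 ≈ 1.4142
((-23 - 1*13)*(43/3))*K = ((-23 - 1*13)*(43/3))*√2 = ((-23 - 13)*(43*(⅓)))*√2 = (-36*43/3)*√2 = -516*√2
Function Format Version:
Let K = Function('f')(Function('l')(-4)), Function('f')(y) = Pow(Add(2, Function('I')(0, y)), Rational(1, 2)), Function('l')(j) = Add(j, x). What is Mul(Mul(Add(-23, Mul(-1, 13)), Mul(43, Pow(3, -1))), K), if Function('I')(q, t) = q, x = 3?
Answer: Mul(-516, Pow(2, Rational(1, 2))) ≈ -729.73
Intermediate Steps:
Function('l')(j) = Add(3, j) (Function('l')(j) = Add(j, 3) = Add(3, j))
Function('f')(y) = Pow(2, Rational(1, 2)) (Function('f')(y) = Pow(Add(2, 0), Rational(1, 2)) = Pow(2, Rational(1, 2)))
K = Pow(2, Rational(1, 2)) ≈ 1.4142
Mul(Mul(Add(-23, Mul(-1, 13)), Mul(43, Pow(3, -1))), K) = Mul(Mul(Add(-23, Mul(-1, 13)), Mul(43, Pow(3, -1))), Pow(2, Rational(1, 2))) = Mul(Mul(Add(-23, -13), Mul(43, Rational(1, 3))), Pow(2, Rational(1, 2))) = Mul(Mul(-36, Rational(43, 3)), Pow(2, Rational(1, 2))) = Mul(-516, Pow(2, Rational(1, 2)))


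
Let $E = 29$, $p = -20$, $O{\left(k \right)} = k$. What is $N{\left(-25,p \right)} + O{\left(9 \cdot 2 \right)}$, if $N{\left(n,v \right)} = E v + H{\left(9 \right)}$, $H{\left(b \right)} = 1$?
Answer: $-561$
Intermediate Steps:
$N{\left(n,v \right)} = 1 + 29 v$ ($N{\left(n,v \right)} = 29 v + 1 = 1 + 29 v$)
$N{\left(-25,p \right)} + O{\left(9 \cdot 2 \right)} = \left(1 + 29 \left(-20\right)\right) + 9 \cdot 2 = \left(1 - 580\right) + 18 = -579 + 18 = -561$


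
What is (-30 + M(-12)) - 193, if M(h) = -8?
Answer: -231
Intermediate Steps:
(-30 + M(-12)) - 193 = (-30 - 8) - 193 = -38 - 193 = -231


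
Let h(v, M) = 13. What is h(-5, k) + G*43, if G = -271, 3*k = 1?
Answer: -11640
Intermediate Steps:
k = 1/3 (k = (1/3)*1 = 1/3 ≈ 0.33333)
h(-5, k) + G*43 = 13 - 271*43 = 13 - 11653 = -11640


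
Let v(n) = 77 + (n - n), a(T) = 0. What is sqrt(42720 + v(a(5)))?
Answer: sqrt(42797) ≈ 206.87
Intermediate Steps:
v(n) = 77 (v(n) = 77 + 0 = 77)
sqrt(42720 + v(a(5))) = sqrt(42720 + 77) = sqrt(42797)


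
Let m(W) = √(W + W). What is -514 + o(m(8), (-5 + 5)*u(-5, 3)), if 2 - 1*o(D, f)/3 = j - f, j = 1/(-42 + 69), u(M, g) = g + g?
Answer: -4573/9 ≈ -508.11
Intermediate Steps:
u(M, g) = 2*g
j = 1/27 ≈ 0.037037
m(W) = √2*√W (m(W) = √(2*W) = √2*√W)
o(D, f) = 53/9 + 3*f (o(D, f) = 6 - 3*(1/27 - f) = 6 + (-⅑ + 3*f) = 53/9 + 3*f)
-514 + o(m(8), (-5 + 5)*u(-5, 3)) = -514 + (53/9 + 3*((-5 + 5)*(2*3))) = -514 + (53/9 + 3*(0*6)) = -514 + (53/9 + 3*0) = -514 + (53/9 + 0) = -514 + 53/9 = -4573/9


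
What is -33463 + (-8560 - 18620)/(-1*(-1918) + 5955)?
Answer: -263481379/7873 ≈ -33466.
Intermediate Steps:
-33463 + (-8560 - 18620)/(-1*(-1918) + 5955) = -33463 - 27180/(1918 + 5955) = -33463 - 27180/7873 = -263481379/7873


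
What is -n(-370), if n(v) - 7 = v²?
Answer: -136907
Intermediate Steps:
n(v) = 7 + v²
-n(-370) = -(7 + (-370)²) = -(7 + 136900) = -1*136907 = -136907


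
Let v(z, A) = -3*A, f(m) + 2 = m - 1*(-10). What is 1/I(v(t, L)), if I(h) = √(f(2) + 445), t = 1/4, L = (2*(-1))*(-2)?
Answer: √455/455 ≈ 0.046881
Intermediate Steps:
f(m) = 8 + m (f(m) = -2 + (m - 1*(-10)) = -2 + (m + 10) = -2 + (10 + m) = 8 + m)
L = 4 (L = -2*(-2) = 4)
t = ¼ (t = 1*(¼) = ¼ ≈ 0.25000)
I(h) = √455 (I(h) = √((8 + 2) + 445) = √(10 + 445) = √455)
1/I(v(t, L)) = 1/(√455) = √455/455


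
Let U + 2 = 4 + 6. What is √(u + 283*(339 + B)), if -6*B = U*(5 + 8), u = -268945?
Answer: 2*I*√400305/3 ≈ 421.8*I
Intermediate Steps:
U = 8 (U = -2 + (4 + 6) = -2 + 10 = 8)
B = -52/3 (B = -4*(5 + 8)/3 = -4*13/3 = -⅙*104 = -52/3 ≈ -17.333)
√(u + 283*(339 + B)) = √(-268945 + 283*(339 - 52/3)) = √(-268945 + 283*(965/3)) = √(-268945 + 273095/3) = √(-533740/3) = 2*I*√400305/3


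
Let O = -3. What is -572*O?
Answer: 1716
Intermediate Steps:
-572*O = -572*(-3) = 1716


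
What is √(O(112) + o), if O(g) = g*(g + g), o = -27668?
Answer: 2*I*√645 ≈ 50.794*I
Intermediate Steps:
O(g) = 2*g² (O(g) = g*(2*g) = 2*g²)
√(O(112) + o) = √(2*112² - 27668) = √(2*12544 - 27668) = √(25088 - 27668) = √(-2580) = 2*I*√645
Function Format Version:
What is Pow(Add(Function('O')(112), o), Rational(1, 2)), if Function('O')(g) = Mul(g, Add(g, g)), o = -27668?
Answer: Mul(2, I, Pow(645, Rational(1, 2))) ≈ Mul(50.794, I)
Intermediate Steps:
Function('O')(g) = Mul(2, Pow(g, 2)) (Function('O')(g) = Mul(g, Mul(2, g)) = Mul(2, Pow(g, 2)))
Pow(Add(Function('O')(112), o), Rational(1, 2)) = Pow(Add(Mul(2, Pow(112, 2)), -27668), Rational(1, 2)) = Pow(Add(Mul(2, 12544), -27668), Rational(1, 2)) = Pow(Add(25088, -27668), Rational(1, 2)) = Pow(-2580, Rational(1, 2)) = Mul(2, I, Pow(645, Rational(1, 2)))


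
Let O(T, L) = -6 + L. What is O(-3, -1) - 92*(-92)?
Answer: 8457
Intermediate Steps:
O(-3, -1) - 92*(-92) = (-6 - 1) - 92*(-92) = -7 + 8464 = 8457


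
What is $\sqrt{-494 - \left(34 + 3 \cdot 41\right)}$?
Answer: $i \sqrt{651} \approx 25.515 i$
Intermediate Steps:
$\sqrt{-494 - \left(34 + 3 \cdot 41\right)} = \sqrt{-494 - 157} = \sqrt{-651} = i \sqrt{651}$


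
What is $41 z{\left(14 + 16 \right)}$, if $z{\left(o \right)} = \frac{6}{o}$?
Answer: $\frac{41}{5} \approx 8.2$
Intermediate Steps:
$41 z{\left(14 + 16 \right)} = 41 \frac{6}{14 + 16} = 41 \cdot \frac{6}{30} = 41 \cdot 6 \cdot \frac{1}{30} = 41 \cdot \frac{1}{5} = \frac{41}{5}$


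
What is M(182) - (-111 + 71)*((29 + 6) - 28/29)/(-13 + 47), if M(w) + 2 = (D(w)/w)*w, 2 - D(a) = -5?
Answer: 22205/493 ≈ 45.041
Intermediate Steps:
D(a) = 7 (D(a) = 2 - 1*(-5) = 2 + 5 = 7)
M(w) = 5 (M(w) = -2 + (7/w)*w = -2 + 7 = 5)
M(182) - (-111 + 71)*((29 + 6) - 28/29)/(-13 + 47) = 5 - (-111 + 71)*((29 + 6) - 28/29)/(-13 + 47) = 5 - (-40)*(35 - 28*1/29)/34 = 5 - (-40)*(35 - 28/29)*(1/34) = 5 - (-40)*(987/29)*(1/34) = 5 - (-40)*987/986 = 5 - 1*(-19740/493) = 5 + 19740/493 = 22205/493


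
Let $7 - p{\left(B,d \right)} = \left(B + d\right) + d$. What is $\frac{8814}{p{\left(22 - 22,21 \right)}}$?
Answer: $- \frac{8814}{35} \approx -251.83$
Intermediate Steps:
$p{\left(B,d \right)} = 7 - B - 2 d$ ($p{\left(B,d \right)} = 7 - \left(\left(B + d\right) + d\right) = 7 - \left(B + 2 d\right) = 7 - B - 2 d$)
$\frac{8814}{p{\left(22 - 22,21 \right)}} = \frac{8814}{7 - \left(22 - 22\right) - 42} = \frac{8814}{7 - 0 - 42} = \frac{8814}{7 + 0 - 42} = \frac{8814}{-35} = 8814 \left(- \frac{1}{35}\right) = - \frac{8814}{35}$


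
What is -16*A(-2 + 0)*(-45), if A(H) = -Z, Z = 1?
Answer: -720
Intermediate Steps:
A(H) = -1 (A(H) = -1*1 = -1)
-16*A(-2 + 0)*(-45) = -16*(-1)*(-45) = 16*(-45) = -720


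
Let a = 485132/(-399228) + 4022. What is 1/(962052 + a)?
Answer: 99807/96420826435 ≈ 1.0351e-6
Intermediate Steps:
a = 401302471/99807 (a = 485132*(-1/399228) + 4022 = -121283/99807 + 4022 = 401302471/99807 ≈ 4020.8)
1/(962052 + a) = 1/(962052 + 401302471/99807) = 1/(96420826435/99807) = 99807/96420826435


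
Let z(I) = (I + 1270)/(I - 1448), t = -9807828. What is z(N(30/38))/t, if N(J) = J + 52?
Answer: 25133/259995712452 ≈ 9.6667e-8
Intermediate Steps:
N(J) = 52 + J
z(I) = (1270 + I)/(-1448 + I)
z(N(30/38))/t = ((1270 + (52 + 30/38))/(-1448 + (52 + 30/38)))/(-9807828) = ((1270 + (52 + 30*(1/38)))/(-1448 + (52 + 30*(1/38))))*(-1/9807828) = ((1270 + (52 + 15/19))/(-1448 + (52 + 15/19)))*(-1/9807828) = ((1270 + 1003/19)/(-1448 + 1003/19))*(-1/9807828) = ((25133/19)/(-26509/19))*(-1/9807828) = -19/26509*25133/19*(-1/9807828) = -25133/26509*(-1/9807828) = 25133/259995712452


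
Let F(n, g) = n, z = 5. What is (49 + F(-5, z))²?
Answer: 1936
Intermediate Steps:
(49 + F(-5, z))² = (49 - 5)² = 44² = 1936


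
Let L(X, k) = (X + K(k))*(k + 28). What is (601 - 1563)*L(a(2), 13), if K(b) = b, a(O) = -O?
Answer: -433862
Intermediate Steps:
L(X, k) = (28 + k)*(X + k) (L(X, k) = (X + k)*(k + 28) = (X + k)*(28 + k) = (28 + k)*(X + k))
(601 - 1563)*L(a(2), 13) = (601 - 1563)*(13² + 28*(-1*2) + 28*13 - 1*2*13) = -962*(169 + 28*(-2) + 364 - 2*13) = -962*(169 - 56 + 364 - 26) = -962*451 = -433862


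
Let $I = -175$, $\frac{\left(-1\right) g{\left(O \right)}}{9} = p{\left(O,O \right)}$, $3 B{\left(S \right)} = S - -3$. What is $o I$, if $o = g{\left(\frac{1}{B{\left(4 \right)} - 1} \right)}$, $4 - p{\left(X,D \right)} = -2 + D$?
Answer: $\frac{33075}{4} \approx 8268.8$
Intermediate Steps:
$p{\left(X,D \right)} = 6 - D$ ($p{\left(X,D \right)} = 4 - \left(-2 + D\right) = 6 - D$)
$B{\left(S \right)} = 1 + \frac{S}{3}$ ($B{\left(S \right)} = \frac{S - -3}{3} = \frac{S + 3}{3} = \frac{3 + S}{3} = 1 + \frac{S}{3}$)
$g{\left(O \right)} = -54 + 9 O$ ($g{\left(O \right)} = - 9 \left(6 - O\right) = -54 + 9 O$)
$o = - \frac{189}{4}$ ($o = -54 + \frac{9}{\left(1 + \frac{1}{3} \cdot 4\right) - 1} = -54 + \frac{9}{\left(1 + \frac{4}{3}\right) - 1} = -54 + \frac{9}{\frac{7}{3} - 1} = -54 + \frac{9}{\frac{4}{3}} = -54 + 9 \cdot \frac{3}{4} = -54 + \frac{27}{4} = - \frac{189}{4} \approx -47.25$)
$o I = \left(- \frac{189}{4}\right) \left(-175\right) = \frac{33075}{4}$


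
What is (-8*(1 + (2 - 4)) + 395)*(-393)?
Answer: -158379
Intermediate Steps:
(-8*(1 + (2 - 4)) + 395)*(-393) = (-8*(1 - 2) + 395)*(-393) = (-8*(-1) + 395)*(-393) = (8 + 395)*(-393) = 403*(-393) = -158379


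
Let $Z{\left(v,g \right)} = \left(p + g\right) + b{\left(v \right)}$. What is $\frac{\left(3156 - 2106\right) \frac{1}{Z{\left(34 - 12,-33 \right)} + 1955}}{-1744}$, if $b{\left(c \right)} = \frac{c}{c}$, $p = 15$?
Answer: $- \frac{175}{563312} \approx -0.00031066$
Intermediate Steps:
$b{\left(c \right)} = 1$
$Z{\left(v,g \right)} = 16 + g$ ($Z{\left(v,g \right)} = \left(15 + g\right) + 1 = 16 + g$)
$\frac{\left(3156 - 2106\right) \frac{1}{Z{\left(34 - 12,-33 \right)} + 1955}}{-1744} = \frac{\left(3156 - 2106\right) \frac{1}{\left(16 - 33\right) + 1955}}{-1744} = \frac{1050}{-17 + 1955} \left(- \frac{1}{1744}\right) = \frac{1050}{1938} \left(- \frac{1}{1744}\right) = 1050 \cdot \frac{1}{1938} \left(- \frac{1}{1744}\right) = \frac{175}{323} \left(- \frac{1}{1744}\right) = - \frac{175}{563312}$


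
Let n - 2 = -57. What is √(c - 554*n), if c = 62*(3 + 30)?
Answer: 2*√8129 ≈ 180.32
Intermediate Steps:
c = 2046 (c = 62*33 = 2046)
n = -55 (n = 2 - 57 = -55)
√(c - 554*n) = √(2046 - 554*(-55)) = √(2046 + 30470) = √32516 = 2*√8129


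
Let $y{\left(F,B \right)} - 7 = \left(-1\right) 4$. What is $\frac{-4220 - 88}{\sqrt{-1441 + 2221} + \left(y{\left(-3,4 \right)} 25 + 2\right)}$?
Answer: $- \frac{331716}{5149} + \frac{8616 \sqrt{195}}{5149} \approx -41.057$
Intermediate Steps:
$y{\left(F,B \right)} = 3$ ($y{\left(F,B \right)} = 7 - 4 = 3$)
$\frac{-4220 - 88}{\sqrt{-1441 + 2221} + \left(y{\left(-3,4 \right)} 25 + 2\right)} = \frac{-4220 - 88}{\sqrt{-1441 + 2221} + \left(3 \cdot 25 + 2\right)} = - \frac{4308}{\sqrt{780} + \left(75 + 2\right)} = - \frac{4308}{2 \sqrt{195} + 77} = - \frac{4308}{77 + 2 \sqrt{195}}$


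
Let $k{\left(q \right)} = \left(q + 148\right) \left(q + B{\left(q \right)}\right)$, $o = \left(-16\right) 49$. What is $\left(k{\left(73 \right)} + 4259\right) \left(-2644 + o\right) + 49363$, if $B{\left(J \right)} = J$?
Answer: $-125158337$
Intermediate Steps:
$o = -784$
$k{\left(q \right)} = 2 q \left(148 + q\right)$ ($k{\left(q \right)} = \left(q + 148\right) \left(q + q\right) = \left(148 + q\right) 2 q = 2 q \left(148 + q\right)$)
$\left(k{\left(73 \right)} + 4259\right) \left(-2644 + o\right) + 49363 = \left(2 \cdot 73 \left(148 + 73\right) + 4259\right) \left(-2644 - 784\right) + 49363 = \left(2 \cdot 73 \cdot 221 + 4259\right) \left(-3428\right) + 49363 = \left(32266 + 4259\right) \left(-3428\right) + 49363 = 36525 \left(-3428\right) + 49363 = -125207700 + 49363 = -125158337$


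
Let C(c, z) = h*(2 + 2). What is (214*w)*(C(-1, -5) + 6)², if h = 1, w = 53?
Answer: 1134200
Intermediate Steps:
C(c, z) = 4 (C(c, z) = 1*(2 + 2) = 1*4 = 4)
(214*w)*(C(-1, -5) + 6)² = (214*53)*(4 + 6)² = 11342*10² = 11342*100 = 1134200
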